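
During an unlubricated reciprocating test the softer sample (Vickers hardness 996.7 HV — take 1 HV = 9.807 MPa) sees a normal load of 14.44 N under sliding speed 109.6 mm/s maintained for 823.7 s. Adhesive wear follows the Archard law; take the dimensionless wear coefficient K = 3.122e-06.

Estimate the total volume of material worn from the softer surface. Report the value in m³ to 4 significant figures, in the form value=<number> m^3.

value=4.164e-13 m^3

Every step keeps full precision; quoted intermediates are rounded — rounded once at the end to four significant figures.
Sliding speed v = 109.6 mm/s = 0.1096 m/s. Sliding distance L = v·t = 0.1096 m/s × 823.7 s = 90.28 m.
Hardness H = 996.7 HV × 9.807 MPa/HV = 9775 MPa = 9.775e+09 Pa.
Collected in SI base units: W = 14.44 N, H = 9.775e+09 Pa, K = 3.122e-06.
Archard relation: V = K·W·L/H = 3.122e-06 · 14.44 · 90.28 / 9.775e+09 = 4.164e-13 m³.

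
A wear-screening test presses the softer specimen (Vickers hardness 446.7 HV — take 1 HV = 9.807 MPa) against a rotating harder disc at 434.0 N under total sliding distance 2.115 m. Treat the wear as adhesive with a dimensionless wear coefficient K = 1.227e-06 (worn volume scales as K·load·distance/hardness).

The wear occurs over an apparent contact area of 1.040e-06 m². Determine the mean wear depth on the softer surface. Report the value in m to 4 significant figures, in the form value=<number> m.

value=2.472e-07 m

Each operation runs at exact precision; intermediates are printed rounded — a lone final rounding, at four significant digits.
Convert: Hardness H = 446.7 HV × 9.807 MPa/HV = 4381 MPa = 4.381e+09 Pa.
In SI base units, W = 434.0 N, H = 4.381e+09 Pa, K = 1.227e-06.
Volume removed: V = K·W·L/H = 1.227e-06 · 434.0 · 2.115 / 4.381e+09 = 2.571e-13 m³.
Depth h = V/A = 2.571e-13 / 1.040e-06 = 2.472e-07 m.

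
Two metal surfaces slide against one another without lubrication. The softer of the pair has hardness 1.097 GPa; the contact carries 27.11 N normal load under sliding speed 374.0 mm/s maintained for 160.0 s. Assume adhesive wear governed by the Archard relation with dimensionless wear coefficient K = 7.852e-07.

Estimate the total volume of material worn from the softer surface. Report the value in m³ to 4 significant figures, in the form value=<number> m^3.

value=1.161e-12 m^3

Printed values are rounded — the computation holds full float precision; a single final rounding, at four significant figures.
Sliding speed v = 374.0 mm/s = 0.3740 m/s. Distance L = v·t = 0.3740 m/s × 160.0 s = 59.84 m.
Hardness H = 1.097 GPa = 1.097e+09 Pa.
In SI base units: W = 27.11 N, H = 1.097e+09 Pa, K = 7.852e-07.
Volume removed: V = K·W·L/H = 7.852e-07 · 27.11 · 59.84 / 1.097e+09 = 1.161e-12 m³.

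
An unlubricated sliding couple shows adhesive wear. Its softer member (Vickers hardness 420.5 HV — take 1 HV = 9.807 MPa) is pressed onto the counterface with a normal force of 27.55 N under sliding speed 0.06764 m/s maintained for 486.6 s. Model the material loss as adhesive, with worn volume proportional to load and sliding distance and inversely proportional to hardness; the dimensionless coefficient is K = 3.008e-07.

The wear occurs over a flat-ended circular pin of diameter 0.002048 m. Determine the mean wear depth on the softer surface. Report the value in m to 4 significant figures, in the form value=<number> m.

value=2.008e-08 m

Displayed values are rounded; every step maintains full precision — one last rounding, at four significant digits.
The distance L = v·t = 0.06764 m/s × 486.6 s = 32.91 m.
Hardness H = 420.5 HV × 9.807 MPa/HV = 4124 MPa = 4.124e+09 Pa.
Contact area A = π·d²/4 = π·(0.002048 m)²/4 = 3.294e-06 m².
As SI base values: W = 27.55 N, H = 4.124e+09 Pa, K = 3.008e-07.
Apply Archard: V = K·W·L/H = 3.008e-07 · 27.55 · 32.91 / 4.124e+09 = 6.614e-14 m³.
Depth of wear h = V/A = 6.614e-14 / 3.294e-06 = 2.008e-08 m.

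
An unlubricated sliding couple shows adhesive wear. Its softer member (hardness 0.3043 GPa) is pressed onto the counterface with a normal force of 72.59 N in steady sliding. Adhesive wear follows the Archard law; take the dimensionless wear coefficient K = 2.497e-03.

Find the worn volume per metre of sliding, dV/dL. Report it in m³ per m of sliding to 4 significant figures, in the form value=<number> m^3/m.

The computation runs at exact precision; printed values are rounded — rounded once at the end, at 4 significant digits.
Hardness H = 0.3043 GPa = 3.043e+08 Pa.
Working in SI base units: W = 72.59 N, H = 3.043e+08 Pa, K = 2.497e-03.
Volumetric rate dV/dL = K·W/H, per unit distance: 2.497e-03 · 72.59 / 3.043e+08 = 5.957e-10 m³/m.

value=5.957e-10 m^3/m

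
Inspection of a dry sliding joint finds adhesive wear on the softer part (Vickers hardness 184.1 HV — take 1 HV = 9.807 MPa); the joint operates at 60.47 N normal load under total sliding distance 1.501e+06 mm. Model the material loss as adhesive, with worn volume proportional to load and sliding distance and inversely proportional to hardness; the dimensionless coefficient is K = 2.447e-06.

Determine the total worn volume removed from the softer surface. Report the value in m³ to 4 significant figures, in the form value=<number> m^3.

value=1.230e-10 m^3

Each operation carries full precision. The intermediates are displayed rounded; rounded once at the end: four significant digits.
The distance L = 1.501e+06 mm = 1501 m.
Hardness H = 184.1 HV × 9.807 MPa/HV = 1805 MPa = 1.805e+09 Pa.
Restated in SI base units: W = 60.47 N, H = 1.805e+09 Pa, K = 2.447e-06.
Archard volume V = K·W·L/H = 2.447e-06 · 60.47 · 1501 / 1.805e+09 = 1.230e-10 m³.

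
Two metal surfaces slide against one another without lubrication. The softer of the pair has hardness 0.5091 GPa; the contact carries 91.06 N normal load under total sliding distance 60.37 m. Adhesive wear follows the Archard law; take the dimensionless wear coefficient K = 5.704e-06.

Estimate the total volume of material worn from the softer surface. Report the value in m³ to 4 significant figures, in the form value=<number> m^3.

value=6.159e-11 m^3

The algebra maintains full precision. Intermediates are shown rounded. Rounded just once, at 4 significant figures.
Convert: Hardness H = 0.5091 GPa = 5.091e+08 Pa.
Working in SI base units: W = 91.06 N, H = 5.091e+08 Pa, K = 5.704e-06.
The Archard volume V = K·W·L/H = 5.704e-06 · 91.06 · 60.37 / 5.091e+08 = 6.159e-11 m³.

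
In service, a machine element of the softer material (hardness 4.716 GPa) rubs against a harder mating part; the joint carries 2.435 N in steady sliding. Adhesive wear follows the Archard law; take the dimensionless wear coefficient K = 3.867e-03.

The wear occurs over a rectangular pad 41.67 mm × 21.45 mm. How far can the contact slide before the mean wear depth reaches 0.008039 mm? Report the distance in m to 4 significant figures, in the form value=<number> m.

value=3599 m

Every step holds exact precision, and intermediate values are shown rounded, and rounded just once to four significant digits.
Hardness H = 4.716 GPa = 4.716e+09 Pa.
Pad sides 41.67 mm × 21.45 mm = 0.04167 m × 0.02145 m. Contact area A = 0.04167 m × 0.02145 m = 8.938e-04 m².
Depth limit h_lim = 0.008039 mm = 8.039e-06 m.
Expressed in SI base units: W = 2.435 N, H = 4.716e+09 Pa, K = 3.867e-03.
Allowed volume V_lim = h_lim·A = 8.039e-06 · 8.938e-04 = 7.185e-09 m³.
Thus life L = V_lim·H/(K·W) = 7.185e-09 · 4.716e+09 / (3.867e-03 · 2.435) = 3599 m.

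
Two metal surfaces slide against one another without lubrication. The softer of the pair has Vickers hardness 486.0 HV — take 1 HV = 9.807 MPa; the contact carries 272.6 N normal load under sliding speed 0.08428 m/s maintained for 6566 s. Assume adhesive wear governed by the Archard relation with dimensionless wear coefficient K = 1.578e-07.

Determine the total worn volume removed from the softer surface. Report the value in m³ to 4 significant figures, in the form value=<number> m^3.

value=4.994e-12 m^3

Each operation maintains full precision. Intermediate values appear rounded, and rounded just once: four significant digits.
Distance covered L = v·t = 0.08428 m/s × 6566 s = 553.4 m.
Hardness H = 486.0 HV × 9.807 MPa/HV = 4766 MPa = 4.766e+09 Pa.
In SI base units, W = 272.6 N, H = 4.766e+09 Pa, K = 1.578e-07.
Worn volume V = K·W·L/H = 1.578e-07 · 272.6 · 553.4 / 4.766e+09 = 4.994e-12 m³.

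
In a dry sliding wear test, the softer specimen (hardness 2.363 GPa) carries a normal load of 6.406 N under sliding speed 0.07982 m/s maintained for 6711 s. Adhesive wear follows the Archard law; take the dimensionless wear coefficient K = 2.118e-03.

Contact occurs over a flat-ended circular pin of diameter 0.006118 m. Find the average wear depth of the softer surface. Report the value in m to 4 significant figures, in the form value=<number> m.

Intermediate values are printed rounded; all working math keeps full float precision, and one final rounding, at four significant digits.
Distance L = v·t = 0.07982 m/s × 6711 s = 535.7 m.
Hardness H = 2.363 GPa = 2.363e+09 Pa.
Contact area A = π·d²/4 = π·(0.006118 m)²/4 = 2.940e-05 m².
In SI base units: W = 6.406 N, H = 2.363e+09 Pa, K = 2.118e-03.
Archard relation: V = K·W·L/H = 2.118e-03 · 6.406 · 535.7 / 2.363e+09 = 3.076e-09 m³.
Mean depth h = V/A = 3.076e-09 / 2.940e-05 = 1.046e-04 m.

value=1.046e-04 m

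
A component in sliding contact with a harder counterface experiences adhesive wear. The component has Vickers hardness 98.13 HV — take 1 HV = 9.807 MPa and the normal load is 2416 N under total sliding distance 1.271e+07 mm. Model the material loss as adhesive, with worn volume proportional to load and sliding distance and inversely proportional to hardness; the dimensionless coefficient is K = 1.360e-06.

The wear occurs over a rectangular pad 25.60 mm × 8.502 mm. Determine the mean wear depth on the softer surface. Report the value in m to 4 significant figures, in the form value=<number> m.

Each operation holds exact precision; the intermediates are printed rounded — a single final rounding to four significant digits.
Convert: Sliding distance L = 1.271e+07 mm = 1.271e+04 m.
Convert: Hardness H = 98.13 HV × 9.807 MPa/HV = 962.4 MPa = 9.624e+08 Pa.
Convert: Pad sides 25.60 mm × 8.502 mm = 0.02560 m × 0.008502 m. Contact area A = 0.02560 m × 0.008502 m = 2.177e-04 m².
Expressed in SI base units: W = 2416 N, H = 9.624e+08 Pa, K = 1.360e-06.
The Archard volume V = K·W·L/H = 1.360e-06 · 2416 · 1.271e+04 / 9.624e+08 = 4.340e-08 m³.
Mean wear depth h = V/A = 4.340e-08 / 2.177e-04 = 1.994e-04 m.

value=1.994e-04 m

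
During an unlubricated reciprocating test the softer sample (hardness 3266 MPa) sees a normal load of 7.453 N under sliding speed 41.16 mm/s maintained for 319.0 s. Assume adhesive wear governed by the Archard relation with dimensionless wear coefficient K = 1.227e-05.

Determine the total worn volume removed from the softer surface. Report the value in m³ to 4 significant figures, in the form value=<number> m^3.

The intermediates are printed rounded — all working math carries full precision — rounded just once to 4 significant digits.
Sliding speed v = 41.16 mm/s = 0.04116 m/s. Distance L = v·t = 0.04116 m/s × 319.0 s = 13.13 m.
Hardness H = 3266 MPa = 3.266e+09 Pa.
As SI base values: W = 7.453 N, H = 3.266e+09 Pa, K = 1.227e-05.
Archard relation: V = K·W·L/H = 1.227e-05 · 7.453 · 13.13 / 3.266e+09 = 3.676e-13 m³.

value=3.676e-13 m^3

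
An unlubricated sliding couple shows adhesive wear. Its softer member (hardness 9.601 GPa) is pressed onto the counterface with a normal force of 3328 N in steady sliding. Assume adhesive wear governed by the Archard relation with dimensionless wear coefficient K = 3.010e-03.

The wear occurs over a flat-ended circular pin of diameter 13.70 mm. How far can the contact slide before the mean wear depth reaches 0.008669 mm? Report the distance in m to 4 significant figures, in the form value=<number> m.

Shown intermediates are rounded — each operation maintains full precision; a lone final rounding to four significant figures.
Convert: Hardness H = 9.601 GPa = 9.601e+09 Pa.
Convert: Pin diameter d = 13.70 mm = 0.01370 m. Contact area A = π·d²/4 = π·(0.01370 m)²/4 = 1.474e-04 m².
Convert: Depth limit h_lim = 0.008669 mm = 8.669e-06 m.
Working in SI base units: W = 3328 N, H = 9.601e+09 Pa, K = 3.010e-03.
Allowed volume V_lim = h_lim·A = 8.669e-06 · 1.474e-04 = 1.278e-09 m³.
Life L = V_lim·H/(K·W) = 1.278e-09 · 9.601e+09 / (3.010e-03 · 3328) = 1.225 m.

value=1.225 m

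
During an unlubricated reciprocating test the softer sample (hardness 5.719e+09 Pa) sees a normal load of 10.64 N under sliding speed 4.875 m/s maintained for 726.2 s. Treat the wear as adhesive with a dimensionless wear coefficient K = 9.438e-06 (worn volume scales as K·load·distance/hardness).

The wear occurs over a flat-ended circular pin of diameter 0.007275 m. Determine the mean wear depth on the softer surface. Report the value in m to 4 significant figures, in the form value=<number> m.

value=1.495e-06 m

Intermediate values appear rounded. All arithmetic carries full float precision. Rounded once at the end: 4 significant figures.
Convert: Distance L = v·t = 4.875 m/s × 726.2 s = 3540 m.
Convert: Contact area A = π·d²/4 = π·(0.007275 m)²/4 = 4.157e-05 m².
As SI base values: W = 10.64 N, H = 5.719e+09 Pa, K = 9.438e-06.
Archard volume V = K·W·L/H = 9.438e-06 · 10.64 · 3540 / 5.719e+09 = 6.216e-11 m³.
Mean wear depth h = V/A = 6.216e-11 / 4.157e-05 = 1.495e-06 m.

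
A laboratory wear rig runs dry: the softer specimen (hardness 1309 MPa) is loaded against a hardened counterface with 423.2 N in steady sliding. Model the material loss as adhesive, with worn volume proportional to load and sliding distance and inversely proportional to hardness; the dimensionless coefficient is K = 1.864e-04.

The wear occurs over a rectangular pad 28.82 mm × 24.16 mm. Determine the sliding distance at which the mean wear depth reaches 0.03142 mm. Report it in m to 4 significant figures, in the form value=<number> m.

value=363.0 m

Intermediates are displayed rounded; all arithmetic carries exact precision; one final rounding, at 4 significant digits.
Hardness H = 1309 MPa = 1.309e+09 Pa.
Pad sides 28.82 mm × 24.16 mm = 0.02882 m × 0.02416 m. Contact area A = 0.02882 m × 0.02416 m = 6.963e-04 m².
Depth limit h_lim = 0.03142 mm = 3.142e-05 m.
SI base units throughout: W = 423.2 N, H = 1.309e+09 Pa, K = 1.864e-04.
Allowed volume V_lim = h_lim·A = 3.142e-05 · 6.963e-04 = 2.188e-08 m³.
Sliding life L = V_lim·H/(K·W) = 2.188e-08 · 1.309e+09 / (1.864e-04 · 423.2) = 363.0 m.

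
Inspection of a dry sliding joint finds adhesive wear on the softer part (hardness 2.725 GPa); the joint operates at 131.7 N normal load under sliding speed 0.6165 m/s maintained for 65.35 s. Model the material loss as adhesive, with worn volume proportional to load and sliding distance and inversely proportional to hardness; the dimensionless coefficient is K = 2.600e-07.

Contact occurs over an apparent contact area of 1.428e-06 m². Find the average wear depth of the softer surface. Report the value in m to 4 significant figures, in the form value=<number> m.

value=3.545e-07 m

Intermediates are printed rounded — every step holds full float precision — one last rounding, at four significant digits.
Convert: Path length L = v·t = 0.6165 m/s × 65.35 s = 40.29 m.
Convert: Hardness H = 2.725 GPa = 2.725e+09 Pa.
Collected in SI base units: W = 131.7 N, H = 2.725e+09 Pa, K = 2.600e-07.
By Archard's law, V = K·W·L/H = 2.600e-07 · 131.7 · 40.29 / 2.725e+09 = 5.063e-13 m³.
Mean depth h = V/A = 5.063e-13 / 1.428e-06 = 3.545e-07 m.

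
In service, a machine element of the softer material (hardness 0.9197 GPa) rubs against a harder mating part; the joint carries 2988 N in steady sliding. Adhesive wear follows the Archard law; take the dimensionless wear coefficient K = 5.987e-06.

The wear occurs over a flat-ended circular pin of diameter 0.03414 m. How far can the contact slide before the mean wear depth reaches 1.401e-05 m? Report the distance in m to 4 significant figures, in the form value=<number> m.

The algebra maintains exact precision — the intermediates are displayed rounded, and a single final rounding: 4 significant digits.
Convert: Hardness H = 0.9197 GPa = 9.197e+08 Pa.
Convert: Contact area A = π·d²/4 = π·(0.03414 m)²/4 = 9.154e-04 m².
Expressed in SI base units: W = 2988 N, H = 9.197e+08 Pa, K = 5.987e-06.
Allowed volume V_lim = h_lim·A = 1.401e-05 · 9.154e-04 = 1.282e-08 m³.
So the life L = V_lim·H/(K·W) = 1.282e-08 · 9.197e+08 / (5.987e-06 · 2988) = 659.3 m.

value=659.3 m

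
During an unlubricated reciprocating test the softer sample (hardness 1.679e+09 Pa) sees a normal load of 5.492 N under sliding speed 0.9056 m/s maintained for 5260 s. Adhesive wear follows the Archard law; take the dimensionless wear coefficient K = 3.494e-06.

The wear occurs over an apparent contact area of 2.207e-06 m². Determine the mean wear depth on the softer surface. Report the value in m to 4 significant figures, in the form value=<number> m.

All working math maintains full precision, and displayed values are rounded — rounded just once, at 4 significant digits.
Sliding distance L = v·t = 0.9056 m/s × 5260 s = 4763 m.
Expressed in SI base units: W = 5.492 N, H = 1.679e+09 Pa, K = 3.494e-06.
By Archard's law, V = K·W·L/H = 3.494e-06 · 5.492 · 4763 / 1.679e+09 = 5.444e-11 m³.
Mean depth h = V/A = 5.444e-11 / 2.207e-06 = 2.467e-05 m.

value=2.467e-05 m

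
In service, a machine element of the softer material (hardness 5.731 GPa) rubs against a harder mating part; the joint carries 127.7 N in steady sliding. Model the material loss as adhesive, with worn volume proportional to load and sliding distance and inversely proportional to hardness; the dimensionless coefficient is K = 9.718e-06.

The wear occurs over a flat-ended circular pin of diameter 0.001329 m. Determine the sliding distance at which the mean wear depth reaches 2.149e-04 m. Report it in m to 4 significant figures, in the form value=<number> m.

The intermediates are shown rounded. The algebra runs at full float precision — rounded once at the end, at 4 significant figures.
Convert: Hardness H = 5.731 GPa = 5.731e+09 Pa.
Convert: Contact area A = π·d²/4 = π·(0.001329 m)²/4 = 1.387e-06 m².
Working in SI base units: W = 127.7 N, H = 5.731e+09 Pa, K = 9.718e-06.
Wearable volume V_lim = h_lim·A = 2.149e-04 · 1.387e-06 = 2.981e-10 m³.
Inverting, life L = V_lim·H/(K·W) = 2.981e-10 · 5.731e+09 / (9.718e-06 · 127.7) = 1377 m.

value=1377 m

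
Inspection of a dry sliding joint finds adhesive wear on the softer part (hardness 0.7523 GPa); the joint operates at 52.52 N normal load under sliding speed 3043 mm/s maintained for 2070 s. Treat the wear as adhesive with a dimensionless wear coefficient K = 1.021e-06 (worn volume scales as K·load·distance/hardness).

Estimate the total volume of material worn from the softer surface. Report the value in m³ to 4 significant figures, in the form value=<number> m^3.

value=4.490e-10 m^3

All working math holds full precision — the intermediates are printed rounded. Rounded once at the end to four significant digits.
Sliding speed v = 3043 mm/s = 3.043 m/s. Path length L = v·t = 3.043 m/s × 2070 s = 6299 m.
Hardness H = 0.7523 GPa = 7.523e+08 Pa.
Expressed in SI base units: W = 52.52 N, H = 7.523e+08 Pa, K = 1.021e-06.
Wear volume V = K·W·L/H = 1.021e-06 · 52.52 · 6299 / 7.523e+08 = 4.490e-10 m³.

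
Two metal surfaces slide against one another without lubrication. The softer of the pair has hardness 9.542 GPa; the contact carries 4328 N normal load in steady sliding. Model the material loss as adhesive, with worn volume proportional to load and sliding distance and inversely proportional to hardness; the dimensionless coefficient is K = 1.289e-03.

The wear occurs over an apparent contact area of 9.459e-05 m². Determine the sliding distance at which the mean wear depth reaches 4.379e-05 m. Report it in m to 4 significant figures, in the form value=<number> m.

The intermediates are displayed rounded — all arithmetic runs at full precision; a lone final rounding, at four significant digits.
Convert: Hardness H = 9.542 GPa = 9.542e+09 Pa.
SI base units throughout: W = 4328 N, H = 9.542e+09 Pa, K = 1.289e-03.
Limit volume V_lim = h_lim·A = 4.379e-05 · 9.459e-05 = 4.142e-09 m³.
Inverting, life L = V_lim·H/(K·W) = 4.142e-09 · 9.542e+09 / (1.289e-03 · 4328) = 7.085 m.

value=7.085 m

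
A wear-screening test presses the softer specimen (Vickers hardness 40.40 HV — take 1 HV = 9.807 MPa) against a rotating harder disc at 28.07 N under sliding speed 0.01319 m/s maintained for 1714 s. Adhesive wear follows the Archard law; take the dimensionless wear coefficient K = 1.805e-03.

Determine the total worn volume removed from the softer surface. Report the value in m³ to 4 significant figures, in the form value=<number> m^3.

value=2.891e-09 m^3

Intermediates appear rounded, and all working math holds exact precision; one final rounding to 4 significant digits.
Path length L = v·t = 0.01319 m/s × 1714 s = 22.61 m.
Hardness H = 40.40 HV × 9.807 MPa/HV = 396.2 MPa = 3.962e+08 Pa.
As SI base values: W = 28.07 N, H = 3.962e+08 Pa, K = 1.805e-03.
Archard volume V = K·W·L/H = 1.805e-03 · 28.07 · 22.61 / 3.962e+08 = 2.891e-09 m³.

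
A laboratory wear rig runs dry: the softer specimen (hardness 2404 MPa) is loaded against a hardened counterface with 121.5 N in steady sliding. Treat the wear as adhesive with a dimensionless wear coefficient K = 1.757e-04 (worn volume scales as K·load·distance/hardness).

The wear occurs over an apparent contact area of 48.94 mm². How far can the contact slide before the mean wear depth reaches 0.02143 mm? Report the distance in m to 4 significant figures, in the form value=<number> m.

The intermediates appear rounded — all working math maintains full float precision, and a single final rounding: 4 significant figures.
Hardness H = 2404 MPa = 2.404e+09 Pa.
Contact area A = 48.94 mm² = 4.894e-05 m².
Depth limit h_lim = 0.02143 mm = 2.143e-05 m.
Restated in SI base units: W = 121.5 N, H = 2.404e+09 Pa, K = 1.757e-04.
Wearable volume V_lim = h_lim·A = 2.143e-05 · 4.894e-05 = 1.049e-09 m³.
Inverting, life L = V_lim·H/(K·W) = 1.049e-09 · 2.404e+09 / (1.757e-04 · 121.5) = 118.1 m.

value=118.1 m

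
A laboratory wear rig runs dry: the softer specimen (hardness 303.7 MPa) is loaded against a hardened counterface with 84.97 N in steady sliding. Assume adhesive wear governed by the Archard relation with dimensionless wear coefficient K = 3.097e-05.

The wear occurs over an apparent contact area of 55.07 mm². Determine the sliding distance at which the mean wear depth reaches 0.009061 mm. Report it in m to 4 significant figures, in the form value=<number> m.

Every step carries full precision. Intermediate values appear rounded, and a lone final rounding, at 4 significant figures.
Hardness H = 303.7 MPa = 3.037e+08 Pa.
Contact area A = 55.07 mm² = 5.507e-05 m².
Depth limit h_lim = 0.009061 mm = 9.061e-06 m.
In SI base units, W = 84.97 N, H = 3.037e+08 Pa, K = 3.097e-05.
At the depth limit, V_lim = h_lim·A = 9.061e-06 · 5.507e-05 = 4.990e-10 m³.
Thus life L = V_lim·H/(K·W) = 4.990e-10 · 3.037e+08 / (3.097e-05 · 84.97) = 57.59 m.

value=57.59 m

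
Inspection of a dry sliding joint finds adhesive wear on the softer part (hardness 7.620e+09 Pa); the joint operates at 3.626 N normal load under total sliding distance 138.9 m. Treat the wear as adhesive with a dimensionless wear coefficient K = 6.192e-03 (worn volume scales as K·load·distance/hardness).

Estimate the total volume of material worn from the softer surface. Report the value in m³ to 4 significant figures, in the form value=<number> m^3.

value=4.093e-10 m^3

Every step maintains full float precision. Intermediate values appear rounded — a lone final rounding, at four significant digits.
Restated in SI base units: W = 3.626 N, H = 7.620e+09 Pa, K = 6.192e-03.
Archard volume V = K·W·L/H = 6.192e-03 · 3.626 · 138.9 / 7.620e+09 = 4.093e-10 m³.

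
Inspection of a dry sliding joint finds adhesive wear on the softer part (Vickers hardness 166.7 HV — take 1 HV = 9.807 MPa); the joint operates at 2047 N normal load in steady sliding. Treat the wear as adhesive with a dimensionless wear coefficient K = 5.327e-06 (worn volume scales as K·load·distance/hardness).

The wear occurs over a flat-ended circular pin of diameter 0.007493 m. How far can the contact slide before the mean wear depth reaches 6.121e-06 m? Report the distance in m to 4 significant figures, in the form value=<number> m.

All arithmetic holds full float precision — intermediates are displayed rounded; a lone final rounding: four significant digits.
Convert: Hardness H = 166.7 HV × 9.807 MPa/HV = 1635 MPa = 1.635e+09 Pa.
Convert: Contact area A = π·d²/4 = π·(0.007493 m)²/4 = 4.410e-05 m².
Collected in SI base units: W = 2047 N, H = 1.635e+09 Pa, K = 5.327e-06.
Permissible volume V_lim = h_lim·A = 6.121e-06 · 4.410e-05 = 2.699e-10 m³.
Inverting, life L = V_lim·H/(K·W) = 2.699e-10 · 1.635e+09 / (5.327e-06 · 2047) = 40.47 m.

value=40.47 m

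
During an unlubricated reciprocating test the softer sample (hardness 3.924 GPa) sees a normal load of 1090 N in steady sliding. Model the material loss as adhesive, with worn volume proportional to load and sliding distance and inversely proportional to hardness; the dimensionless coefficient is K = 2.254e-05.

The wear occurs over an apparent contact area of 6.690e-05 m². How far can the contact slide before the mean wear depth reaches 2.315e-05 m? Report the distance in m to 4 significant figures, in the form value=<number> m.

value=247.4 m

Shown intermediates are rounded, and all working math maintains exact precision — one last rounding to 4 significant figures.
Hardness H = 3.924 GPa = 3.924e+09 Pa.
In SI base units, W = 1090 N, H = 3.924e+09 Pa, K = 2.254e-05.
At the depth limit, V_lim = h_lim·A = 2.315e-05 · 6.690e-05 = 1.549e-09 m³.
Inverting, life L = V_lim·H/(K·W) = 1.549e-09 · 3.924e+09 / (2.254e-05 · 1090) = 247.4 m.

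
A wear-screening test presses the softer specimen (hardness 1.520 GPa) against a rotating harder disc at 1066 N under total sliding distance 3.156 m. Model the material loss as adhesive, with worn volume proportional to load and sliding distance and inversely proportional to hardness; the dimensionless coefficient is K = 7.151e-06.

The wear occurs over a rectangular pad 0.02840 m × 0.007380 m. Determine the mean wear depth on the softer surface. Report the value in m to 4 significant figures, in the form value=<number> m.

Every step carries full precision, and the intermediates are printed rounded. Rounded just once: four significant digits.
Convert: Hardness H = 1.520 GPa = 1.520e+09 Pa.
Convert: Contact area A = 0.02840 m × 0.007380 m = 2.096e-04 m².
In SI base units, W = 1066 N, H = 1.520e+09 Pa, K = 7.151e-06.
Worn volume V = K·W·L/H = 7.151e-06 · 1066 · 3.156 / 1.520e+09 = 1.583e-11 m³.
Mean wear depth h = V/A = 1.583e-11 / 2.096e-04 = 7.552e-08 m.

value=7.552e-08 m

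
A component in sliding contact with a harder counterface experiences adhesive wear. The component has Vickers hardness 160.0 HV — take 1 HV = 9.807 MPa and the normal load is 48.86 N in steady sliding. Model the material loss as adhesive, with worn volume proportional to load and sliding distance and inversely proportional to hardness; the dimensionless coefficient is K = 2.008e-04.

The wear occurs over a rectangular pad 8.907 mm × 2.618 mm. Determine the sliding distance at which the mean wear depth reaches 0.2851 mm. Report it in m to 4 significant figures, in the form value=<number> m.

Each operation runs at exact precision. Intermediate values appear rounded — rounded just once to 4 significant figures.
Convert: Hardness H = 160.0 HV × 9.807 MPa/HV = 1569 MPa = 1.569e+09 Pa.
Convert: Pad sides 8.907 mm × 2.618 mm = 0.008907 m × 0.002618 m. Contact area A = 0.008907 m × 0.002618 m = 2.332e-05 m².
Convert: Depth limit h_lim = 0.2851 mm = 2.851e-04 m.
In SI base units, W = 48.86 N, H = 1.569e+09 Pa, K = 2.008e-04.
Allowed volume V_lim = h_lim·A = 2.851e-04 · 2.332e-05 = 6.648e-09 m³.
Thus life L = V_lim·H/(K·W) = 6.648e-09 · 1.569e+09 / (2.008e-04 · 48.86) = 1063 m.

value=1063 m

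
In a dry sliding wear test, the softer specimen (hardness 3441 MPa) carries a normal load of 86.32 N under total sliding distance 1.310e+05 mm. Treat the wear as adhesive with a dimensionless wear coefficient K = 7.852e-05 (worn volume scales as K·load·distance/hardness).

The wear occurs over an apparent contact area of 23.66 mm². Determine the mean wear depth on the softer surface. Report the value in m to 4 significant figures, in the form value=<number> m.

Intermediates are printed rounded, and all working math carries full float precision, and rounded once at the end: 4 significant digits.
Distance covered L = 1.310e+05 mm = 131.0 m.
Hardness H = 3441 MPa = 3.441e+09 Pa.
Contact area A = 23.66 mm² = 2.366e-05 m².
Collected in SI base units: W = 86.32 N, H = 3.441e+09 Pa, K = 7.852e-05.
Worn volume V = K·W·L/H = 7.852e-05 · 86.32 · 131.0 / 3.441e+09 = 2.580e-10 m³.
Mean wear depth h = V/A = 2.580e-10 / 2.366e-05 = 1.091e-05 m.

value=1.091e-05 m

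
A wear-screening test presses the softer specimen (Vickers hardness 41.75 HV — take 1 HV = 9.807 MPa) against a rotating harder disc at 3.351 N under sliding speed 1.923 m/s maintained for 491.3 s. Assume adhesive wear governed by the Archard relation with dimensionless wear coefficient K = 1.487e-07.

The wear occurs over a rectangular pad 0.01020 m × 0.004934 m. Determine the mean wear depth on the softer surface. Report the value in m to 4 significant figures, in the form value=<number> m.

Intermediate values are shown rounded, and the algebra keeps full precision. Rounded just once: 4 significant digits.
Path length L = v·t = 1.923 m/s × 491.3 s = 944.8 m.
Hardness H = 41.75 HV × 9.807 MPa/HV = 409.4 MPa = 4.094e+08 Pa.
Contact area A = 0.01020 m × 0.004934 m = 5.033e-05 m².
In SI base units: W = 3.351 N, H = 4.094e+08 Pa, K = 1.487e-07.
Volume removed: V = K·W·L/H = 1.487e-07 · 3.351 · 944.8 / 4.094e+08 = 1.150e-12 m³.
Wear depth h = V/A = 1.150e-12 / 5.033e-05 = 2.285e-08 m.

value=2.285e-08 m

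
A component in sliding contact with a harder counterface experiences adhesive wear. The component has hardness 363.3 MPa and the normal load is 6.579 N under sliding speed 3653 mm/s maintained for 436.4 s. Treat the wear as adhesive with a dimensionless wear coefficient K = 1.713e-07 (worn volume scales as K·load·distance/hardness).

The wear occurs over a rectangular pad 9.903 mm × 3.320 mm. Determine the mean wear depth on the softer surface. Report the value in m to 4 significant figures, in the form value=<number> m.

Intermediate values are printed rounded — all arithmetic runs at full precision, and a lone final rounding: 4 significant digits.
Convert: Sliding speed v = 3653 mm/s = 3.653 m/s. Distance covered L = v·t = 3.653 m/s × 436.4 s = 1594 m.
Convert: Hardness H = 363.3 MPa = 3.633e+08 Pa.
Convert: Pad sides 9.903 mm × 3.320 mm = 0.009903 m × 0.003320 m. Contact area A = 0.009903 m × 0.003320 m = 3.288e-05 m².
Restated in SI base units: W = 6.579 N, H = 3.633e+08 Pa, K = 1.713e-07.
Volume removed: V = K·W·L/H = 1.713e-07 · 6.579 · 1594 / 3.633e+08 = 4.945e-12 m³.
Average depth h = V/A = 4.945e-12 / 3.288e-05 = 1.504e-07 m.

value=1.504e-07 m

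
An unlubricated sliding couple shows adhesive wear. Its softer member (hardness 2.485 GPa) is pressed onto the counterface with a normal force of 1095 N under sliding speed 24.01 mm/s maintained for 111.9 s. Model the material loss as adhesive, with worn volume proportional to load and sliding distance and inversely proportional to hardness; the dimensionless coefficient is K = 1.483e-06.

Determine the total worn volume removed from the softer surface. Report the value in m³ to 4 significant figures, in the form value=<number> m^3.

Displayed values are rounded — the computation keeps full float precision — rounded just once to 4 significant digits.
Sliding speed v = 24.01 mm/s = 0.02401 m/s. Sliding distance L = v·t = 0.02401 m/s × 111.9 s = 2.687 m.
Hardness H = 2.485 GPa = 2.485e+09 Pa.
As SI base values: W = 1095 N, H = 2.485e+09 Pa, K = 1.483e-06.
Apply Archard: V = K·W·L/H = 1.483e-06 · 1095 · 2.687 / 2.485e+09 = 1.756e-12 m³.

value=1.756e-12 m^3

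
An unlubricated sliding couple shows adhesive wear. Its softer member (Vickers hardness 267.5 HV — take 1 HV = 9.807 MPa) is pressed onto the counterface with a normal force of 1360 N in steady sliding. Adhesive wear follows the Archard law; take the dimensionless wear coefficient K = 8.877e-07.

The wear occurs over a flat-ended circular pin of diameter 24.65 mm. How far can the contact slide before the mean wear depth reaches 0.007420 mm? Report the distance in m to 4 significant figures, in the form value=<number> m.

Displayed values are rounded. All working math holds full precision — a single final rounding, at 4 significant figures.
Hardness H = 267.5 HV × 9.807 MPa/HV = 2623 MPa = 2.623e+09 Pa.
Pin diameter d = 24.65 mm = 0.02465 m. Contact area A = π·d²/4 = π·(0.02465 m)²/4 = 4.772e-04 m².
Depth limit h_lim = 0.007420 mm = 7.420e-06 m.
In SI base units, W = 1360 N, H = 2.623e+09 Pa, K = 8.877e-07.
Limit volume V_lim = h_lim·A = 7.420e-06 · 4.772e-04 = 3.541e-09 m³.
Inverting, life L = V_lim·H/(K·W) = 3.541e-09 · 2.623e+09 / (8.877e-07 · 1360) = 7695 m.

value=7695 m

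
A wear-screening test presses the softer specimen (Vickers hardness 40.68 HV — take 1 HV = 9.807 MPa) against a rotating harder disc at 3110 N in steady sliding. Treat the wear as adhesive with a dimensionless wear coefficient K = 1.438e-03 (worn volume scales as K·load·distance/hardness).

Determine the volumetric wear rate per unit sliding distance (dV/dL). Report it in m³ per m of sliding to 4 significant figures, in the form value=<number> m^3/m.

Intermediates appear rounded — all arithmetic carries exact precision; one final rounding to four significant digits.
Convert: Hardness H = 40.68 HV × 9.807 MPa/HV = 398.9 MPa = 3.989e+08 Pa.
In SI base units, W = 3110 N, H = 3.989e+08 Pa, K = 1.438e-03.
Wear rate dV/dL = K·W/H, so: 1.438e-03 · 3110 / 3.989e+08 = 1.121e-08 m³/m.

value=1.121e-08 m^3/m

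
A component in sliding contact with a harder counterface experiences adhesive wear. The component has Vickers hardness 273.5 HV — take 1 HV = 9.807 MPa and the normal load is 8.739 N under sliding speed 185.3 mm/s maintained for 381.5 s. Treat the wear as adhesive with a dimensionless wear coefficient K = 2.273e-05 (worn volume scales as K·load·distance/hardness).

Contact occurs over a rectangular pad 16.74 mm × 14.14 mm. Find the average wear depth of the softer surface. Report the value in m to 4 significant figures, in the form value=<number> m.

Intermediate values appear rounded — each operation carries full float precision — a single final rounding, at four significant figures.
Convert: Sliding speed v = 185.3 mm/s = 0.1853 m/s. The distance L = v·t = 0.1853 m/s × 381.5 s = 70.69 m.
Convert: Hardness H = 273.5 HV × 9.807 MPa/HV = 2682 MPa = 2.682e+09 Pa.
Convert: Pad sides 16.74 mm × 14.14 mm = 0.01674 m × 0.01414 m. Contact area A = 0.01674 m × 0.01414 m = 2.367e-04 m².
Restated in SI base units: W = 8.739 N, H = 2.682e+09 Pa, K = 2.273e-05.
By Archard's law, V = K·W·L/H = 2.273e-05 · 8.739 · 70.69 / 2.682e+09 = 5.235e-12 m³.
Average depth h = V/A = 5.235e-12 / 2.367e-04 = 2.212e-08 m.

value=2.212e-08 m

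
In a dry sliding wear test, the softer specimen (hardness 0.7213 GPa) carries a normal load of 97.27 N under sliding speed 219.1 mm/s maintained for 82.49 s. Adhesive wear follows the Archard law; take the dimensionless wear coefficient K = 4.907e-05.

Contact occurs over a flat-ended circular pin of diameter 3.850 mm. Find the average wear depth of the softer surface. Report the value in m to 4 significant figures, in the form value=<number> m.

value=1.027e-05 m

Each operation maintains full precision. Intermediate values are printed rounded. Rounded just once, at four significant digits.
Convert: Sliding speed v = 219.1 mm/s = 0.2191 m/s. The distance L = v·t = 0.2191 m/s × 82.49 s = 18.07 m.
Convert: Hardness H = 0.7213 GPa = 7.213e+08 Pa.
Convert: Pin diameter d = 3.850 mm = 0.003850 m. Contact area A = π·d²/4 = π·(0.003850 m)²/4 = 1.164e-05 m².
As SI base values: W = 97.27 N, H = 7.213e+08 Pa, K = 4.907e-05.
By Archard's law, V = K·W·L/H = 4.907e-05 · 97.27 · 18.07 / 7.213e+08 = 1.196e-10 m³.
Average depth h = V/A = 1.196e-10 / 1.164e-05 = 1.027e-05 m.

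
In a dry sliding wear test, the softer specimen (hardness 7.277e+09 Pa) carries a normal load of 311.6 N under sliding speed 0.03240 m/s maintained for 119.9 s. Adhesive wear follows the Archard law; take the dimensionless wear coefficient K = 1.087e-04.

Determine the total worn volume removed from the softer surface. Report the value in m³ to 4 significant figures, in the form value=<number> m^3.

value=1.808e-11 m^3

The intermediates appear rounded — all arithmetic runs at full precision — a lone final rounding, at 4 significant figures.
Convert: Total distance L = v·t = 0.03240 m/s × 119.9 s = 3.885 m.
In SI base units: W = 311.6 N, H = 7.277e+09 Pa, K = 1.087e-04.
Worn volume V = K·W·L/H = 1.087e-04 · 311.6 · 3.885 / 7.277e+09 = 1.808e-11 m³.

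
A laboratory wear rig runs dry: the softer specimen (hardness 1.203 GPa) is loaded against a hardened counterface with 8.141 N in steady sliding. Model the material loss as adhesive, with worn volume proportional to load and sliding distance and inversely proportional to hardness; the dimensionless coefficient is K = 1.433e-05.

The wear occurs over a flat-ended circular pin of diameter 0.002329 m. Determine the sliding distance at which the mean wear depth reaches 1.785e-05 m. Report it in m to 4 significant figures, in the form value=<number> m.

value=784.2 m

The algebra carries exact precision — intermediates are displayed rounded, and rounded just once to 4 significant figures.
Convert: Hardness H = 1.203 GPa = 1.203e+09 Pa.
Convert: Contact area A = π·d²/4 = π·(0.002329 m)²/4 = 4.260e-06 m².
In SI base units: W = 8.141 N, H = 1.203e+09 Pa, K = 1.433e-05.
At the depth limit, V_lim = h_lim·A = 1.785e-05 · 4.260e-06 = 7.604e-11 m³.
Sliding life L = V_lim·H/(K·W) = 7.604e-11 · 1.203e+09 / (1.433e-05 · 8.141) = 784.2 m.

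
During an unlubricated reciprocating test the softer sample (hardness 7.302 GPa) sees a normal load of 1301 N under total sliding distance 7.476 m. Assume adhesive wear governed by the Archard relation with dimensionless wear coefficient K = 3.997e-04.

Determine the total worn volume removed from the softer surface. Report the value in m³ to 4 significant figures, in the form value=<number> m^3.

All arithmetic holds exact precision, and intermediates are displayed rounded, and a single final rounding: four significant figures.
Convert: Hardness H = 7.302 GPa = 7.302e+09 Pa.
In SI base units: W = 1301 N, H = 7.302e+09 Pa, K = 3.997e-04.
By Archard's law, V = K·W·L/H = 3.997e-04 · 1301 · 7.476 / 7.302e+09 = 5.324e-10 m³.

value=5.324e-10 m^3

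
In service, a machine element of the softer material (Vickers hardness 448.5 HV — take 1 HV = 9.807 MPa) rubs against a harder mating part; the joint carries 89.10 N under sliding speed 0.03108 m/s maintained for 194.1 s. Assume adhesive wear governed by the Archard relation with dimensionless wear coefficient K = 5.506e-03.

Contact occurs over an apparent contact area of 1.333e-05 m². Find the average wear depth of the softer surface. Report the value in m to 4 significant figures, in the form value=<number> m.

All arithmetic maintains full float precision, and the intermediates are printed rounded. Rounded once at the end: 4 significant figures.
Total distance L = v·t = 0.03108 m/s × 194.1 s = 6.033 m.
Hardness H = 448.5 HV × 9.807 MPa/HV = 4398 MPa = 4.398e+09 Pa.
Expressed in SI base units: W = 89.10 N, H = 4.398e+09 Pa, K = 5.506e-03.
By Archard's law, V = K·W·L/H = 5.506e-03 · 89.10 · 6.033 / 4.398e+09 = 6.729e-10 m³.
Wear depth h = V/A = 6.729e-10 / 1.333e-05 = 5.048e-05 m.

value=5.048e-05 m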